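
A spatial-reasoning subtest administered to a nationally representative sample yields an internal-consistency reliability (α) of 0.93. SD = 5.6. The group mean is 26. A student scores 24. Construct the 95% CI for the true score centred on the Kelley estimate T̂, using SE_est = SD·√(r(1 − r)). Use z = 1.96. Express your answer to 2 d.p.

[21.34, 26.94]

Estimated true score = 0.930*24 + (1 − 0.930)*26 ≈ 24.140
SE_est = 5.600·√[r(1 − r)] ≈ 1.429
95% CI: 24.140 ± 2.800 ≈ (21.340, 26.940)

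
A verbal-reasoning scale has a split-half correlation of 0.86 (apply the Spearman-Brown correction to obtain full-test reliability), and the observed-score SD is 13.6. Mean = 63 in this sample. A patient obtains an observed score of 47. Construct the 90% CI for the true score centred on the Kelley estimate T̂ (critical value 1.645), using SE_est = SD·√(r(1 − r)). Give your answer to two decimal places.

[42.30, 54.11]

Spearman-Brown: r = 2(0.86) / (1 + 0.86) = 1.720 / 1.860 ≈ 0.925
T̂ = r·X + (1 − r)·M = 0.925*47 + 0.075*63 ≈ 43.462 + 4.742 ≈ 48.204
SE_est = SD * √(r(1 − r)) = 13.600 * √0.070 ≈ 13.600 * 0.264 ≈ 3.588
90% CI: 48.204 ± 5.902 ≈ (42.302, 54.107)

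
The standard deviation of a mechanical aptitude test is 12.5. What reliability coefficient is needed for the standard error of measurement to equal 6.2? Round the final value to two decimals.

r = 1 − (6.20000/12.5)² ≈ 1 − 0.24602 ≈ 0.75398

0.75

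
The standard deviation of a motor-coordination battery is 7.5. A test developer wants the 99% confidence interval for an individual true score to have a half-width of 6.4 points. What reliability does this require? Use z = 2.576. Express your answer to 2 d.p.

0.89

SEM needed = half-width / z = 6.4/2.576 ≈ 2.4845
Required reliability = 1 − (SEM/SD)² = 1 − 0.1097 ≈ 0.8903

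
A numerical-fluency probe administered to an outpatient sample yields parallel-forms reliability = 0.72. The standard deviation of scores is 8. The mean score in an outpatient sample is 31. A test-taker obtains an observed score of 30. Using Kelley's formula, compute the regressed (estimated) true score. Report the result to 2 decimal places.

30.28

Estimated true score = 0.72000·30 + (1 − 0.72000)·31 ≃ 30.28000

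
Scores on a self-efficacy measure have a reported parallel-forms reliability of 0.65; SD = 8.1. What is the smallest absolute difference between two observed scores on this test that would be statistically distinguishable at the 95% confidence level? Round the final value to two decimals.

13.28

SEM = 8.1000 * √(1 − 0.6500) = 8.1000 * √0.3500 ≈ 8.1000 * 0.5916 ≈ 4.7920
SE_diff = √2 * SEM ≈ 6.7769
Smallest detectable difference = 1.96*6.7769 ≈ 13.2828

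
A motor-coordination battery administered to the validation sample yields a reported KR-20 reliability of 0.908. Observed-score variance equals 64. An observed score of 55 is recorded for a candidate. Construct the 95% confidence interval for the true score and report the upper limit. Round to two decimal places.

SD = √64 ≈ 8.000
SEM = 8.000 · √(1 − 0.908) = 8.000 · √0.092 ≈ 8.000 · 0.303 ≈ 2.427
Margin = 1.96 · 2.427 ≈ 4.756
Upper limit = 55 + 4.756 ≈ 59.756

59.76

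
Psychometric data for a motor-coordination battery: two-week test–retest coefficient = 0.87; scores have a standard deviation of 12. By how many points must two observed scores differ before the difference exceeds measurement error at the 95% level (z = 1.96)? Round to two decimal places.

11.99

SEM = 12.000 · √(1 − 0.870) = 12.000 · √0.130 ≈ 12.000 · 0.361 ≈ 4.327
SE_diff = SEM · √2 ≈ 4.327 · 1.414 ≈ 6.119
Smallest detectable difference = 1.96·6.119 ≈ 11.993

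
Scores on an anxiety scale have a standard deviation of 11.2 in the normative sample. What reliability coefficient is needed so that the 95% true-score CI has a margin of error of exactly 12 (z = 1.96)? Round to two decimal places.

SEM needed = half-width / z = 12/1.96 ≃ 6.1224
r = 1 − (SEM / SD)² = 1 − (6.1224 / 11.2)² ≃ 1 − 0.2988 ≃ 0.7012

0.70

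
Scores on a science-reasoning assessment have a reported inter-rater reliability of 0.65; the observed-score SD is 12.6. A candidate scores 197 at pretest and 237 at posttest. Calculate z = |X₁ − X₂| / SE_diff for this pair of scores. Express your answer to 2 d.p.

3.79

The standard error of measurement is 12.600×√(1 − 0.650) ≈ 12.600×0.592 ≈ 7.454.
SE_diff = √2 × SEM ≈ 10.542
z = 40 / 10.542 ≈ 3.794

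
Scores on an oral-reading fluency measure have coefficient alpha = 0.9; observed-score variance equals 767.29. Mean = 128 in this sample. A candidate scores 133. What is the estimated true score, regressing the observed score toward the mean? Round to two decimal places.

132.50

T̂ = r·X + (1 − r)·M = 0.9000×133 + 0.1000×128 = 119.7000 + 12.8000 ≈ 132.5000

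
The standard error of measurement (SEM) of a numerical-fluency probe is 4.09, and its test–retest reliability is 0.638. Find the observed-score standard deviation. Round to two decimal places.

6.80

σ = SEM·(1 − r)^(−1/2) ≃ 4.09*1.662 ≃ 6.798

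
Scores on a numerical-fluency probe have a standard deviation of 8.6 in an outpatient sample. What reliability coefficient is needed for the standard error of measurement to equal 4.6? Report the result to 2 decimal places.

Required reliability = 1 − (SEM/SD)² = 1 − 0.28610 ≈ 0.71390

0.71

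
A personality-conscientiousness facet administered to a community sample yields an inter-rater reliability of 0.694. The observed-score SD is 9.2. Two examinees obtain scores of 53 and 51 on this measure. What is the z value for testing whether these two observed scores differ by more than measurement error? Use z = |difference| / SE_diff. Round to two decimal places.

SEM = 9.2000 × √(1 − 0.6940) = 9.2000 × √0.3060 ≈ 9.2000 × 0.5532 ≈ 5.0892
SE_diff = SEM × √2 ≈ 5.0892 × 1.4142 ≈ 7.1972
z = |53 − 51| / 7.1972 = 2 / 7.1972 ≈ 0.2779

0.28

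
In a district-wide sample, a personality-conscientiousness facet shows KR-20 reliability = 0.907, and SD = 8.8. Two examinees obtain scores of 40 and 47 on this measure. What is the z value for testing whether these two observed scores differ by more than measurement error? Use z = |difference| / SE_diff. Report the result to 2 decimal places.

SEM = 8.800*√(1 − 0.907) ≈ 2.684
SE_diff = √2 * SEM ≈ 3.795
z = |40 − 47| / 3.795 = 7 / 3.795 ≈ 1.844

1.84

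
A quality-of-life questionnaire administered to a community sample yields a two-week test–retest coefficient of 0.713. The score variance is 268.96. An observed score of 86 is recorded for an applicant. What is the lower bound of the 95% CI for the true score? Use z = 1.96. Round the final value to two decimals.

68.78

SD = √268.96 = 16.400
The standard error of measurement is 16.400·√(1 − 0.713) ≈ 16.400·0.536 ≈ 8.786.
Margin = 1.96 · 8.786 ≈ 17.220
Lower bound: 86 − 17.220 = 68.780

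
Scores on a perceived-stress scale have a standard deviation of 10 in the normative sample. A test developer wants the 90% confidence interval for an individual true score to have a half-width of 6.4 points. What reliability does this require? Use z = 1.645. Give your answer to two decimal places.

SEM needed = half-width / z = 6.4/1.645 ≈ 3.8906
Required reliability = 1 − (SEM/SD)² = 1 − 0.1514 ≈ 0.8486

0.85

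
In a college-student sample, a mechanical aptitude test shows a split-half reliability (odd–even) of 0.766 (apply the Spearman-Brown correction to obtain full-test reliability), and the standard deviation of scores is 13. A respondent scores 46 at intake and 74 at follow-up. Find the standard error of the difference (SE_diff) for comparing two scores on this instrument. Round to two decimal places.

Spearman-Brown: r = 2(0.766) / (1 + 0.766) = 1.5320 / 1.7660 ≈ 0.8675
SEM = 13.0000 · √(1 − 0.8675) = 13.0000 · √0.1325 ≈ 13.0000 · 0.3640 ≈ 4.7321
SE_diff = √2 · SEM ≈ 6.6922

6.69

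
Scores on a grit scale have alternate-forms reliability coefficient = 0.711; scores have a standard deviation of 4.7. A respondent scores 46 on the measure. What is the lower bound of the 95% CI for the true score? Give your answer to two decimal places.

41.05

SEM = 4.700 × √(1 − 0.711) = 4.700 × √0.289 ≈ 4.700 × 0.538 ≈ 2.527
Half-width = 1.96×2.527 ≈ 4.952
Lower limit = 46 − 4.952 ≈ 41.048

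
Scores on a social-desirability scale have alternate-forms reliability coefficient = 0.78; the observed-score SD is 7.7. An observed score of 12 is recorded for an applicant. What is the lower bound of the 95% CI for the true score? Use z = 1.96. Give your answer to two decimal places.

SEM = 7.7000 * √(1 − 0.7800) = 7.7000 * √0.2200 ≃ 7.7000 * 0.4690 ≃ 3.6116
Half-width = 1.96*3.6116 ≃ 7.0788
Lower bound: 12 − 7.0788 = 4.9212

4.92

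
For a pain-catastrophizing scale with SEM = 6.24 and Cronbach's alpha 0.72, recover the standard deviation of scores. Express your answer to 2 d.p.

11.79

SD = 6.24 / √(1 − 0.72) ≈ 11.7925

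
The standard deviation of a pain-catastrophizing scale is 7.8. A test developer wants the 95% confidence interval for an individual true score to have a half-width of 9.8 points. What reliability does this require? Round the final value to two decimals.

0.59

SEM needed = half-width / z = 9.8/1.96 ≃ 5.000
r = 1 − (5.000/7.8)² ≃ 1 − 0.411 ≃ 0.589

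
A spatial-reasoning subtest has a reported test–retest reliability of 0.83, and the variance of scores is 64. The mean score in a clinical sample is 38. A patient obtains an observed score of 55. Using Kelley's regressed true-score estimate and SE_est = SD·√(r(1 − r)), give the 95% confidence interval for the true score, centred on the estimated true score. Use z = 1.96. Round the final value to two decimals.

SD = √64 ≈ 8.000
T̂ = 0.830(55) + 0.170(38) ≈ 52.110
SE_est = SD × √(r(1 − r)) = 8.000 × √0.141 ≈ 8.000 × 0.376 ≈ 3.005
95% CI: 52.110 ± 5.890 ≈ (46.220, 58.000)

[46.22, 58.00]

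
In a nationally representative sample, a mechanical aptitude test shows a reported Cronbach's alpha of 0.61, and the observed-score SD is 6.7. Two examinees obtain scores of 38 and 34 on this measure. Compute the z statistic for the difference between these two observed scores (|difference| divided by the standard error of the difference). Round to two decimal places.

SEM = 6.700 · √(1 − 0.610) = 6.700 · √0.390 ≈ 6.700 · 0.624 ≈ 4.184
Standard error of the difference = 4.184·√2 ≈ 5.917
z = |38 − 34| / 5.917 = 4 / 5.917 ≈ 0.676

0.68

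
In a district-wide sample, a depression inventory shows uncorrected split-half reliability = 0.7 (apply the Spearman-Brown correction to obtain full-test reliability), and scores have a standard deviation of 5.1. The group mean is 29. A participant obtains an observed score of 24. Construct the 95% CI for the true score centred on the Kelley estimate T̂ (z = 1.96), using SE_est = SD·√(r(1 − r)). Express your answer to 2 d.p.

[21.07, 28.69]

Spearman-Brown: r = 2(0.7) / (1 + 0.7) = 1.4000 / 1.7000 ≈ 0.8235
T̂ = r·X + (1 − r)·M = 0.8235×24 + 0.1765×29 ≈ 19.7647 + 5.1176 ≈ 24.8824
SE_est = 5.1000·√[r(1 − r)] ≈ 1.9442
95% CI: 24.8824 ± 3.8107 ≈ (21.0717, 28.6930)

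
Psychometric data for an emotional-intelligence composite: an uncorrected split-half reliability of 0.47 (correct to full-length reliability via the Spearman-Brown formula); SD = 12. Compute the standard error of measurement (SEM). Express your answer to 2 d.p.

Spearman-Brown: r = 2(0.47) / (1 + 0.47) = 0.940 / 1.470 ≈ 0.639
SEM = 12.000*√(1 − 0.639) ≈ 7.205

7.21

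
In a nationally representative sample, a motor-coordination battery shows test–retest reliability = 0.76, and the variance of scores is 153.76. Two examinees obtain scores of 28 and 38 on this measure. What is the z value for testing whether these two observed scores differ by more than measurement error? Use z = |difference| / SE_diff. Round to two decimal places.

SD = √153.76 = 12.400
SEM = 12.400 * √(1 − 0.760) = 12.400 * √0.240 ≃ 12.400 * 0.490 ≃ 6.075
SE_diff = √2 * SEM ≃ 8.591
z = 10 / 8.591 ≃ 1.164

1.16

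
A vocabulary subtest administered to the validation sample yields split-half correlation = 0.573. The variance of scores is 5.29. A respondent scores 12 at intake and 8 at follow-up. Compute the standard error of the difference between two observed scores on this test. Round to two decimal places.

1.69

σ = 5.29^(1/2) = 2.3000
Spearman-Brown: r = 2(0.573) / (1 + 0.573) = 1.1460 / 1.5730 ≈ 0.7285
SEM = 2.3000 × √(1 − 0.7285) = 2.3000 × √0.2715 ≈ 2.3000 × 0.5210 ≈ 1.1983
SE_diff = SEM × √2 ≈ 1.1983 × 1.4142 ≈ 1.6947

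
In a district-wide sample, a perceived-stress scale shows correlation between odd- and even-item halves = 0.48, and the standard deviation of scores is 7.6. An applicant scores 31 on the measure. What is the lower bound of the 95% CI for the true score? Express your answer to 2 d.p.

Spearman-Brown: r = 2(0.48) / (1 + 0.48) = 0.960 / 1.480 ≈ 0.649
SEM = 7.600×√(1 − 0.649) ≈ 4.505
Margin = 1.96 × 4.505 ≈ 8.830
Lower bound: 31 − 8.830 = 22.170

22.17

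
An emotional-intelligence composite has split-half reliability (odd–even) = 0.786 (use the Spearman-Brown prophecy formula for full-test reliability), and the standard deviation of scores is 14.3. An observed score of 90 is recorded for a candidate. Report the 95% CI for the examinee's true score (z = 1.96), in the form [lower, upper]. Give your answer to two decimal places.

[80.30, 99.70]

Spearman-Brown: r = 2(0.786) / (1 + 0.786) = 1.57200 / 1.78600 ≈ 0.88018
SEM = 14.30000×√(1 − 0.88018) ≈ 4.94997
Margin = 1.96 × 4.94997 ≈ 9.70193
Interval: (80.29807, 99.70193)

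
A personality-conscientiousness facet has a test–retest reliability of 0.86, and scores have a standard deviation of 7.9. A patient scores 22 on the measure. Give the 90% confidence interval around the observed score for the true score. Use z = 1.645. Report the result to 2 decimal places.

[17.14, 26.86]

SEM = 7.900·√(1 − 0.860) ≃ 2.956
Margin = 1.645 · 2.956 ≃ 4.862
Interval: (17.138, 26.862)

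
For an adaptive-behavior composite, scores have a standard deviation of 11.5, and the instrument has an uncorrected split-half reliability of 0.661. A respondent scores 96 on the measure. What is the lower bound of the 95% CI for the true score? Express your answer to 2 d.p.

Spearman-Brown: r = 2(0.661) / (1 + 0.661) = 1.322 / 1.661 ≈ 0.796
SEM = 11.500·√(1 − 0.796) ≈ 5.195
1.96 · SEM ≈ 10.183
Lower limit = 96 − 10.183 ≈ 85.817

85.82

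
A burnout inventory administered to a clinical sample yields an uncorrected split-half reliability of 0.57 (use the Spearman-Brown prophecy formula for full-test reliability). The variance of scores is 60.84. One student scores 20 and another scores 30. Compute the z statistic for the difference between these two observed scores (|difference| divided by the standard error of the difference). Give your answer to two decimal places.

1.73

σ = 60.84^(1/2) = 7.8000
r_full = 2·0.57 / (1 + 0.57) ≈ 0.7261
SEM = 7.8000·√(1 − 0.7261) ≈ 4.0821
SE_diff = SEM · √2 ≈ 4.0821 · 1.4142 ≈ 5.7729
z = |20 − 30| / 5.7729 = 10 / 5.7729 ≈ 1.7322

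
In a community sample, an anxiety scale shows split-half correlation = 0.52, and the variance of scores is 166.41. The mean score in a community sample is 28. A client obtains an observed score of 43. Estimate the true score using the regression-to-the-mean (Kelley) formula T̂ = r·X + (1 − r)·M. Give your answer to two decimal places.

38.26

r_full = 2·0.52 / (1 + 0.52) ≈ 0.6842
T̂ = 0.6842(43) + 0.3158(28) ≈ 38.2632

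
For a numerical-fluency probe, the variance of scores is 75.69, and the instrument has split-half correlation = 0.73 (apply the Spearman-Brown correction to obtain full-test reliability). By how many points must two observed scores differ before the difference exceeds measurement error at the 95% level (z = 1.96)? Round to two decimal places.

9.53

σ = 75.69^(1/2) = 8.700
r_full = 2·0.73 / (1 + 0.73) ≈ 0.844
SEM = 8.700 × √(1 − 0.844) = 8.700 × √0.156 ≈ 8.700 × 0.395 ≈ 3.437
Standard error of the difference = 3.437·√2 ≈ 4.861
Minimum reliable difference = 1.96 × SE_diff ≈ 1.96 × 4.861 ≈ 9.527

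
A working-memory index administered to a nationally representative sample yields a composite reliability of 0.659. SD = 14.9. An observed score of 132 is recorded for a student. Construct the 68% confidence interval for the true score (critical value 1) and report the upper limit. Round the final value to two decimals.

140.70

SEM = 14.900·√(1 − 0.659) ≈ 8.701
Half-width = 1·8.701 ≈ 8.701
Upper bound: 132 + 8.701 = 140.701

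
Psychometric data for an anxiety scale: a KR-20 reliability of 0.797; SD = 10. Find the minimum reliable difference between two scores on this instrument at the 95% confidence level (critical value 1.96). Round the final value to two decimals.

SEM = 10.0000 * √(1 − 0.7970) = 10.0000 * √0.2030 ≃ 10.0000 * 0.4506 ≃ 4.5056
Standard error of the difference = 4.5056·√2 ≃ 6.3718
Smallest detectable difference = 1.96*6.3718 ≃ 12.4888

12.49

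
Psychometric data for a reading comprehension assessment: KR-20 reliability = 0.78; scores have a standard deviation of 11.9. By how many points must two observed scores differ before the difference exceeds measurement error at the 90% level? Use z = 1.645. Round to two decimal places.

SEM = 11.9000·√(1 − 0.7800) ≃ 5.5816
Standard error of the difference = 5.5816·√2 ≃ 7.8936
Minimum reliable difference = 1.645 · SE_diff ≃ 1.645 · 7.8936 ≃ 12.9849

12.98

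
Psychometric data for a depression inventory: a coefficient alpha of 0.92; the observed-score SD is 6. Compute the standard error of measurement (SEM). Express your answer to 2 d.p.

SEM = 6.0000 * √(1 − 0.9200) = 6.0000 * √0.0800 ≈ 6.0000 * 0.2828 ≈ 1.6971

1.70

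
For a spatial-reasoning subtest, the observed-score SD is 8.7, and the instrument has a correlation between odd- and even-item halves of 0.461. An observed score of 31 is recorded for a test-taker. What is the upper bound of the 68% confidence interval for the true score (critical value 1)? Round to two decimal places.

36.28

Full-length reliability (Spearman-Brown) = 2(0.461)/(1+0.461) ≃ 0.6311
SEM = 8.7000·√(1 − 0.6311) ≃ 5.2843
Half-width = 1·5.2843 ≃ 5.2843
Upper bound: 31 + 5.2843 = 36.2843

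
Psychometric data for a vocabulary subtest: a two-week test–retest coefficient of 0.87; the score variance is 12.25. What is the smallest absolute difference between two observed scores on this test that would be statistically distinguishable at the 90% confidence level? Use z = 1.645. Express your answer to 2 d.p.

σ = 12.25^(1/2) = 3.5000
SEM = 3.5000 · √(1 − 0.8700) = 3.5000 · √0.1300 ≈ 3.5000 · 0.3606 ≈ 1.2619
SE_diff = √2 · SEM ≈ 1.7847
Smallest detectable difference = 1.645·1.7847 ≈ 2.9358

2.94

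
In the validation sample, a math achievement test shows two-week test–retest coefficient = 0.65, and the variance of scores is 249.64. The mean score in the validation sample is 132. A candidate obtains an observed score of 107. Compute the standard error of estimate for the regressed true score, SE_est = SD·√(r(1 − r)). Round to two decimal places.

7.54

SD = √249.64 ≈ 15.8000
SE_est = SD × √(r(1 − r)) = 15.8000 × √0.2275 ≈ 15.8000 × 0.4770 ≈ 7.5361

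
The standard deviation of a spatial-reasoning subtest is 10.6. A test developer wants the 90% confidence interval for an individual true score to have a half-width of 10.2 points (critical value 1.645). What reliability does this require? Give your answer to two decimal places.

0.66

SEM needed = half-width / z = 10.2/1.645 ≈ 6.20061
r = 1 − (SEM / SD)² = 1 − (6.20061 / 10.6)² ≈ 1 − 0.34218 ≈ 0.65782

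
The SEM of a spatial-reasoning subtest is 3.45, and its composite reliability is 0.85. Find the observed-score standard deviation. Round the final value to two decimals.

8.91

SD = 3.45 / √(1 − 0.85) ≈ 8.90786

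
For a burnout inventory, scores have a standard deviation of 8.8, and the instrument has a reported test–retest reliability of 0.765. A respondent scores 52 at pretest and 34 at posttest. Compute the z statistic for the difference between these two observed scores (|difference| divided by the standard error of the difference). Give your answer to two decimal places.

SEM = 8.8000 * √(1 − 0.7650) = 8.8000 * √0.2350 ≃ 8.8000 * 0.4848 ≃ 4.2660
SE_diff = √2 * SEM ≃ 6.0330
z = 18 / 6.0330 ≃ 2.9836

2.98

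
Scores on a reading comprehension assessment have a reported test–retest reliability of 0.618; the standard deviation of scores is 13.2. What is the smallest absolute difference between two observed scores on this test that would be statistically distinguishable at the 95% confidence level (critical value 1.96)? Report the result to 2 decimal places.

22.61

SEM = 13.200*√(1 − 0.618) ≈ 8.158
SE_diff = SEM * √2 ≈ 8.158 * 1.414 ≈ 11.538
Smallest detectable difference = 1.96*11.538 ≈ 22.614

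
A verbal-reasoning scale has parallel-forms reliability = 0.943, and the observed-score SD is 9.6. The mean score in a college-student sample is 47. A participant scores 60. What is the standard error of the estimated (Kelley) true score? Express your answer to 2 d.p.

SE_est = SD · √(r(1 − r)) = 9.6000 · √0.0538 ≈ 9.6000 · 0.2318 ≈ 2.2257

2.23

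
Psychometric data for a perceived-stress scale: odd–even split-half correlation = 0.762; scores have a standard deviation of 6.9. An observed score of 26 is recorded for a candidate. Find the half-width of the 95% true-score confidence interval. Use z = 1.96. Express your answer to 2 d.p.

r_full = 2·0.762 / (1 + 0.762) ≃ 0.8649
SEM = 6.9000·√(1 − 0.8649) ≃ 2.5359
1.96 · SEM ≃ 4.9704

4.97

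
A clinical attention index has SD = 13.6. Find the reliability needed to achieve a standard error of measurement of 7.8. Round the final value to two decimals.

Required reliability = 1 − (SEM/SD)² = 1 − 0.3289 ≈ 0.6711

0.67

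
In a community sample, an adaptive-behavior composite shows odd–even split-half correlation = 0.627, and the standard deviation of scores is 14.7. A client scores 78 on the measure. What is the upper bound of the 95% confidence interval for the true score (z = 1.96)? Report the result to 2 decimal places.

91.80

Full-length reliability (Spearman-Brown) = 2(0.627)/(1+0.627) ≈ 0.771
SEM = 14.700 · √(1 − 0.771) = 14.700 · √0.229 ≈ 14.700 · 0.479 ≈ 7.038
Margin = 1.96 · 7.038 ≈ 13.795
Upper bound: 78 + 13.795 = 91.795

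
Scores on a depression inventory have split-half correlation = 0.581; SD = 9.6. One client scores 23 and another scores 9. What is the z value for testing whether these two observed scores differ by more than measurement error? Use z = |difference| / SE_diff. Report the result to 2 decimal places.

2.00

r_full = 2·0.581 / (1 + 0.581) ≃ 0.73498
SEM = 9.60000*√(1 − 0.73498) ≃ 4.94211
SE_diff = SEM * √2 ≃ 4.94211 * 1.41421 ≃ 6.98920
z = |23 − 9| / 6.98920 = 14 / 6.98920 ≃ 2.00309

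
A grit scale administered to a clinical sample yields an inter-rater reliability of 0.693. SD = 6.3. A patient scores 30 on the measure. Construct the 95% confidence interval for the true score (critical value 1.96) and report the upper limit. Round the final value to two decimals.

36.84

SEM = 6.3000*√(1 − 0.6930) ≈ 3.4907
Half-width = 1.96*3.4907 ≈ 6.8417
Upper limit = 30 + 6.8417 ≈ 36.8417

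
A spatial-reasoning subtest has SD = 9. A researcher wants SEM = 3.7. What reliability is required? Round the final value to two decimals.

r = 1 − (3.700/9)² ≈ 1 − 0.169 ≈ 0.831

0.83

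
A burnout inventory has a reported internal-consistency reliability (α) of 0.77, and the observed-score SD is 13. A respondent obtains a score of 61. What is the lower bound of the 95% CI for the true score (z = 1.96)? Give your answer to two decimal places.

48.78

SEM = 13.000 * √(1 − 0.770) = 13.000 * √0.230 ≈ 13.000 * 0.480 ≈ 6.235
Half-width = 1.96*6.235 ≈ 12.220
Lower limit = 61 − 12.220 ≈ 48.780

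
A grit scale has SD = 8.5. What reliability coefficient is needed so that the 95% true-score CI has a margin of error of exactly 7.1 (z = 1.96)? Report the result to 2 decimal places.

0.82

SEM needed = half-width / z = 7.1/1.96 ≃ 3.6224
r = 1 − (SEM / SD)² = 1 − (3.6224 / 8.5)² ≃ 1 − 0.1816 ≃ 0.8184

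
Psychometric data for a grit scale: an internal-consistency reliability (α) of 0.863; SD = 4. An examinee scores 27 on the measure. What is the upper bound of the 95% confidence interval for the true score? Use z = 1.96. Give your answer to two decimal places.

29.90

SEM = 4.0000×√(1 − 0.8630) ≈ 1.4805
1.96 × SEM ≈ 2.9019
Upper bound: 27 + 2.9019 = 29.9019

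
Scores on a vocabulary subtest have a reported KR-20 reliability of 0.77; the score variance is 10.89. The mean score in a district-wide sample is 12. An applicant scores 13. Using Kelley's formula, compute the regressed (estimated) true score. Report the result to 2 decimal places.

T̂ = 0.7700(13) + 0.2300(12) ≃ 12.7700

12.77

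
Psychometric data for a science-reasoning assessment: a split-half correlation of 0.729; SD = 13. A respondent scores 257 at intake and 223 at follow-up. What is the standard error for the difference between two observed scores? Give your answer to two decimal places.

7.28

Full-length reliability (Spearman-Brown) = 2(0.729)/(1+0.729) ≃ 0.8433
SEM = 13.0000 · √(1 − 0.8433) = 13.0000 · √0.1567 ≃ 13.0000 · 0.3959 ≃ 5.1467
SE_diff = √2 · SEM ≃ 7.2786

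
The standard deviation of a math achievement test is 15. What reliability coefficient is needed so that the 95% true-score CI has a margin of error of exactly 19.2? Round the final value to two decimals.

SEM needed = half-width / z = 19.2/1.96 ≈ 9.7959
r = 1 − (9.7959/15)² ≈ 1 − 0.4265 ≈ 0.5735

0.57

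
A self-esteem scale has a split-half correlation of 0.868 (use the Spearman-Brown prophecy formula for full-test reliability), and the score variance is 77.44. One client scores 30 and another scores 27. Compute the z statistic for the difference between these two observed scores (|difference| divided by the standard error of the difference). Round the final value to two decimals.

SD = √77.44 = 8.800
Full-length reliability (Spearman-Brown) = 2(0.868)/(1+0.868) ≈ 0.929
SEM = 8.800·√(1 − 0.929) ≈ 2.339
Standard error of the difference = 2.339·√2 ≈ 3.308
z = |30 − 27| / 3.308 = 3 / 3.308 ≈ 0.907

0.91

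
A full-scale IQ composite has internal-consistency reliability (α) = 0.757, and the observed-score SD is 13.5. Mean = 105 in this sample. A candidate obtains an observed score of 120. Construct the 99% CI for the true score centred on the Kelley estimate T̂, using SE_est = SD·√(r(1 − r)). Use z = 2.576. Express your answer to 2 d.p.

Estimated true score = 0.7570×120 + (1 − 0.7570)×105 ≈ 116.3550
SE_est = 13.5000×√(0.7570×0.2430) ≈ 5.7901
CI = 116.3550 ± 2.576 × 5.7901 → [101.4397, 131.2703]

[101.44, 131.27]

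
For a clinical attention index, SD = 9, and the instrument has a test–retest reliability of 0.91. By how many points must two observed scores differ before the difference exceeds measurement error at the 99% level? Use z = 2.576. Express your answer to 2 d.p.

9.84

The standard error of measurement is 9.00000·√(1 − 0.91000) ≈ 9.00000·0.30000 ≈ 2.70000.
SE_diff = √2 · SEM ≈ 3.81838
Smallest detectable difference = 2.576·3.81838 ≈ 9.83614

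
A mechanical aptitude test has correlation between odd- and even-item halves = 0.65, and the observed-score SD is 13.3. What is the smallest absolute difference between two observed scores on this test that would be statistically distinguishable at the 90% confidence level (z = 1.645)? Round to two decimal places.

14.25

Full-length reliability (Spearman-Brown) = 2(0.65)/(1+0.65) ≃ 0.78788
SEM = 13.30000*√(1 − 0.78788) ≃ 6.12553
SE_diff = √2 * SEM ≃ 8.66281
Smallest detectable difference = 1.645*8.66281 ≃ 14.25032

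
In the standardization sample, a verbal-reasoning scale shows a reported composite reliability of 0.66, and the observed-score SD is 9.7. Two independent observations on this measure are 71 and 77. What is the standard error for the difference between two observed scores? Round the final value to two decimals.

8.00

The standard error of measurement is 9.7000*√(1 − 0.6600) ≈ 9.7000*0.5831 ≈ 5.6560.
SE_diff = √2 * SEM ≈ 7.9988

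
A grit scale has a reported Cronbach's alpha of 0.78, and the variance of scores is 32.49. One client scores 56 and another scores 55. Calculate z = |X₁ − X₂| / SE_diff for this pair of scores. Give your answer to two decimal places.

SD = √32.49 ≈ 5.7000
SEM = 5.7000 · √(1 − 0.7800) = 5.7000 · √0.2200 ≈ 5.7000 · 0.4690 ≈ 2.6735
Standard error of the difference = 2.6735·√2 ≈ 3.7810
z = |56 − 55| / 3.7810 = 1 / 3.7810 ≈ 0.2645

0.26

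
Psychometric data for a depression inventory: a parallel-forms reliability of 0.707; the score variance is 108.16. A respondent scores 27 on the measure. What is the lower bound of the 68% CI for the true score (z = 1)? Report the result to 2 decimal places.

21.37

SD = √108.16 ≈ 10.4000
The standard error of measurement is 10.4000·√(1 − 0.7070) ≈ 10.4000·0.5413 ≈ 5.6295.
1 · SEM ≈ 5.6295
Lower bound: 27 − 5.6295 = 21.3705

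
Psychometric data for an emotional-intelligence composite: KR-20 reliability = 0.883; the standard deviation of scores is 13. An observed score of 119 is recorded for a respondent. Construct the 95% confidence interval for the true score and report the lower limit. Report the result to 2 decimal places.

110.28

The standard error of measurement is 13.000×√(1 − 0.883) ≃ 13.000×0.342 ≃ 4.447.
Margin = 1.96 × 4.447 ≃ 8.716
Lower limit = 119 − 8.716 ≃ 110.284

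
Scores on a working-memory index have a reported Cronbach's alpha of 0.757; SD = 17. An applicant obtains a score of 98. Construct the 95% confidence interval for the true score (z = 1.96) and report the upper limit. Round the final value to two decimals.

114.43

SEM = 17.000*√(1 − 0.757) ≃ 8.380
1.96 * SEM ≃ 16.425
Upper limit = 98 + 16.425 ≃ 114.425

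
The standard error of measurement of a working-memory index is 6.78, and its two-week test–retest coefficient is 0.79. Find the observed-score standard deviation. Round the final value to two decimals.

σ = SEM·(1 − r)^(−1/2) ≃ 6.78*2.1822 ≃ 14.7952

14.80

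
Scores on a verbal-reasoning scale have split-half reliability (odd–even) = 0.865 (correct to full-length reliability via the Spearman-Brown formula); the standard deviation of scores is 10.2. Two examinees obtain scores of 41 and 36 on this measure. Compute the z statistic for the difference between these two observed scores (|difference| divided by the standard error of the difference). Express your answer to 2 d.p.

1.29

Full-length reliability (Spearman-Brown) = 2(0.865)/(1+0.865) ≈ 0.928
SEM = 10.200*√(1 − 0.928) ≈ 2.744
SE_diff = SEM * √2 ≈ 2.744 * 1.414 ≈ 3.881
z = |41 − 36| / 3.881 = 5 / 3.881 ≈ 1.288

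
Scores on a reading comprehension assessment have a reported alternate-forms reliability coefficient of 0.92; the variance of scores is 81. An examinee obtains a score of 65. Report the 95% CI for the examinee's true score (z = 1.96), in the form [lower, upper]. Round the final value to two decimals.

σ = 81^(1/2) = 9.000
SEM = 9.000 × √(1 − 0.920) = 9.000 × √0.080 ≈ 9.000 × 0.283 ≈ 2.546
1.96 × SEM ≈ 4.989
Interval: (60.011, 69.989)

[60.01, 69.99]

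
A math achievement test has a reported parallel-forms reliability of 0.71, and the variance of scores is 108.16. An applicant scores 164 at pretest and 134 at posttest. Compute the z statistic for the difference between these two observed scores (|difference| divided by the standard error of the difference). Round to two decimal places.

SD = √108.16 ≈ 10.4000
The standard error of measurement is 10.4000*√(1 − 0.7100) ≈ 10.4000*0.5385 ≈ 5.6006.
SE_diff = SEM * √2 ≈ 5.6006 * 1.4142 ≈ 7.9204
z = 30 / 7.9204 ≈ 3.7877

3.79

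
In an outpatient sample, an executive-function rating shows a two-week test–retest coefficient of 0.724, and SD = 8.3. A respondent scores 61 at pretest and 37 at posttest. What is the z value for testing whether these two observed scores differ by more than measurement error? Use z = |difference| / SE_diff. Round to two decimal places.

SEM = 8.3000 × √(1 − 0.7240) = 8.3000 × √0.2760 ≈ 8.3000 × 0.5254 ≈ 4.3605
SE_diff = √2 × SEM ≈ 6.1666
z = |61 − 37| / 6.1666 = 24 / 6.1666 ≈ 3.8919

3.89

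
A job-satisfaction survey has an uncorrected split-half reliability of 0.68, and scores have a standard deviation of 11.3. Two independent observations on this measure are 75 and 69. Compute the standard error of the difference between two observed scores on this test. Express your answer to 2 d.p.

6.97

r_full = 2·0.68 / (1 + 0.68) ≈ 0.80952
SEM = 11.30000 · √(1 − 0.80952) = 11.30000 · √0.19048 ≈ 11.30000 · 0.43644 ≈ 4.93172
Standard error of the difference = 4.93172·√2 ≈ 6.97451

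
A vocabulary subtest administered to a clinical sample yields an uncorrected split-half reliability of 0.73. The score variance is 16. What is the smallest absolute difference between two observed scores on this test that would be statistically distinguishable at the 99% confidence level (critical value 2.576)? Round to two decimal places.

5.76

SD = √16 ≈ 4.0000
Spearman-Brown: r = 2(0.73) / (1 + 0.73) = 1.4600 / 1.7300 ≈ 0.8439
SEM = 4.0000 · √(1 − 0.8439) = 4.0000 · √0.1561 ≈ 4.0000 · 0.3951 ≈ 1.5802
Standard error of the difference = 1.5802·√2 ≈ 2.2348
Minimum reliable difference = 2.576 · SE_diff ≈ 2.576 · 2.2348 ≈ 5.7568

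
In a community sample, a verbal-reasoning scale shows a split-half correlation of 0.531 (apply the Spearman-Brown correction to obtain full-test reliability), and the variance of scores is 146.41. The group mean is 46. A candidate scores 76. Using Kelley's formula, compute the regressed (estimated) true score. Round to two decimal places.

66.81

Full-length reliability (Spearman-Brown) = 2(0.531)/(1+0.531) ≈ 0.6937
Estimated true score = 0.6937*76 + (1 − 0.6937)*46 ≈ 66.8099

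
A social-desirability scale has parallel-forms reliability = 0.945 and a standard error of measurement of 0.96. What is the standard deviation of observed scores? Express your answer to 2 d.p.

4.09

SD = 0.96 / √(1 − 0.945) ≈ 4.093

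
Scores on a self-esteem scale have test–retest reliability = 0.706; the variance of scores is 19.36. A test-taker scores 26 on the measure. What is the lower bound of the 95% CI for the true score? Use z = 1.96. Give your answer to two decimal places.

21.32

σ = 19.36^(1/2) = 4.4000
SEM = 4.4000 × √(1 − 0.7060) = 4.4000 × √0.2940 ≈ 4.4000 × 0.5422 ≈ 2.3858
Margin = 1.96 × 2.3858 ≈ 4.6761
Lower bound: 26 − 4.6761 = 21.3239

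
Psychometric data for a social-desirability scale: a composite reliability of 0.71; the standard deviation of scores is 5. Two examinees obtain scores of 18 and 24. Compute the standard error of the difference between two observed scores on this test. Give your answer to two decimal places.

SEM = 5.000 × √(1 − 0.710) = 5.000 × √0.290 ≈ 5.000 × 0.539 ≈ 2.693
SE_diff = √2 × SEM ≈ 3.808

3.81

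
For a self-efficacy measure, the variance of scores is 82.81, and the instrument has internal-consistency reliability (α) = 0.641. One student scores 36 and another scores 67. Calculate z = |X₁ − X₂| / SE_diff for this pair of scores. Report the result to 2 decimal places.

4.02

SD = √82.81 ≃ 9.1000
SEM = 9.1000·√(1 − 0.6410) ≃ 5.4524
SE_diff = SEM · √2 ≃ 5.4524 · 1.4142 ≃ 7.7109
z = |36 − 67| / 7.7109 = 31 / 7.7109 ≃ 4.0203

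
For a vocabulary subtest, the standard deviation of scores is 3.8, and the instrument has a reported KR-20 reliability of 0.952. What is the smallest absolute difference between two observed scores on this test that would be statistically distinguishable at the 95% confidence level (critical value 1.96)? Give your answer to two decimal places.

2.31

SEM = 3.8000*√(1 − 0.9520) ≈ 0.8325
Standard error of the difference = 0.8325·√2 ≈ 1.1774
Minimum reliable difference = 1.96 * SE_diff ≈ 1.96 * 1.1774 ≈ 2.3077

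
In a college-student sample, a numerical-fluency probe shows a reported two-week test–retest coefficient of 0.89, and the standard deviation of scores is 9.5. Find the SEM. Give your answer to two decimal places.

SEM = 9.500 × √(1 − 0.890) = 9.500 × √0.110 ≈ 9.500 × 0.332 ≈ 3.151

3.15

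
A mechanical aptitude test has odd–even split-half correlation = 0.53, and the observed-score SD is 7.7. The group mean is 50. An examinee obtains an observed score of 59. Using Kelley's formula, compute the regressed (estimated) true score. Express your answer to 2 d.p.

56.24

Spearman-Brown: r = 2(0.53) / (1 + 0.53) = 1.0600 / 1.5300 ≈ 0.6928
T̂ = r·X + (1 − r)·M = 0.6928*59 + 0.3072*50 ≈ 40.8758 + 15.3595 ≈ 56.2353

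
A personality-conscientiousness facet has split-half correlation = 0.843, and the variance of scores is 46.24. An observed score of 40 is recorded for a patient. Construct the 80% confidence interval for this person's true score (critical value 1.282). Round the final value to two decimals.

[37.46, 42.54]

SD = √46.24 = 6.8000
r_full = 2·0.843 / (1 + 0.843) ≈ 0.9148
SEM = 6.8000×√(1 − 0.9148) ≈ 1.9847
Half-width = 1.282×1.9847 ≈ 2.5444
CI = 40 ± 2.5444 → [37.4556, 42.5444]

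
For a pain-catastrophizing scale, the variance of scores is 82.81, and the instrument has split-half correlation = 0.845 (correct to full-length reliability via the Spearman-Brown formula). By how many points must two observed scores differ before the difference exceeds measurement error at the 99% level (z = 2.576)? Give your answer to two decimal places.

σ = 82.81^(1/2) = 9.1000
r_full = 2·0.845 / (1 + 0.845) ≈ 0.9160
SEM = 9.1000 × √(1 − 0.9160) = 9.1000 × √0.0840 ≈ 9.1000 × 0.2898 ≈ 2.6376
Standard error of the difference = 2.6376·√2 ≈ 3.7301
Smallest detectable difference = 2.576×3.7301 ≈ 9.6088

9.61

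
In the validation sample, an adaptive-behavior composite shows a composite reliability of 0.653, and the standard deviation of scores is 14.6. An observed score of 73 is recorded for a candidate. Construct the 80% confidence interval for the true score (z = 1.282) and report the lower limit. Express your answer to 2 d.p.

61.97

SEM = 14.60000 × √(1 − 0.65300) = 14.60000 × √0.34700 ≃ 14.60000 × 0.58907 ≃ 8.60038
1.282 × SEM ≃ 11.02569
Lower bound: 73 − 11.02569 = 61.97431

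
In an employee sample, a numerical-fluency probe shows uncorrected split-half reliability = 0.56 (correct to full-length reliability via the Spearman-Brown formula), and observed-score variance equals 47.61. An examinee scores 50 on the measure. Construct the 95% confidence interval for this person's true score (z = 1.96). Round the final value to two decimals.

σ = 47.61^(1/2) = 6.9000
Spearman-Brown: r = 2(0.56) / (1 + 0.56) = 1.1200 / 1.5600 ≈ 0.7179
SEM = 6.9000·√(1 − 0.7179) ≈ 3.6645
1.96 · SEM ≈ 7.1824
95% CI: 50 ± 7.1824 = [42.8176, 57.1824]

[42.82, 57.18]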